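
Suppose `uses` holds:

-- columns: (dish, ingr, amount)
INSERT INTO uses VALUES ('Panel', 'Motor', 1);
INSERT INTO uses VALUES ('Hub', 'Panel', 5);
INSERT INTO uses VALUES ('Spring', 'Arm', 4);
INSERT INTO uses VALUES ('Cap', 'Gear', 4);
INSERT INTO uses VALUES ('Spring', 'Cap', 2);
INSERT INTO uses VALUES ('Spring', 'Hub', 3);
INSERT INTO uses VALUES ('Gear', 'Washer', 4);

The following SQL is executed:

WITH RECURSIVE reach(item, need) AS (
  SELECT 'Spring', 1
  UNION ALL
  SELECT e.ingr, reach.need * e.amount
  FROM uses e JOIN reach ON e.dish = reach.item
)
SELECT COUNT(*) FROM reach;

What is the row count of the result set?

8

Base: (Spring, need=1).
Iteration 1: components of {Spring} -> Arm = 1*4 = 4, Cap = 1*2 = 2, Hub = 1*3 = 3.
Iteration 2: components of {Arm,Cap,Hub} -> Gear = 2*4 = 8, Panel = 3*5 = 15.
Iteration 3: components of {Gear,Panel} -> Motor = 15*1 = 15, Washer = 8*4 = 32.
Iteration 4: no further components; recursion stops.
Total rows emitted: 8.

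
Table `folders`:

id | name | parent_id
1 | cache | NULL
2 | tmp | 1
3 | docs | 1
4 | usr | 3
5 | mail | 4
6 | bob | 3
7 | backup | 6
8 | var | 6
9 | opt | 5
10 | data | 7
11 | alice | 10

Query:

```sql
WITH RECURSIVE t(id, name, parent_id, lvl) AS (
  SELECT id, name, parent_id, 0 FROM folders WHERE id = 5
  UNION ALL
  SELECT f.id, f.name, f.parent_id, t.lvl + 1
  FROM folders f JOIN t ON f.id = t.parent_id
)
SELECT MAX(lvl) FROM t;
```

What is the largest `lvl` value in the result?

3

Base: id=5 (mail), parent_id=4, lvl 0.
Iteration 1: join on id=4 -> usr (id 4, parent_id=3, lvl 1).
Iteration 2: join on id=3 -> docs (id 3, parent_id=1, lvl 2).
Iteration 3: join on id=1 -> cache (id 1, parent_id=NULL, lvl 3).
Iteration 4: parent_id is NULL; no match; recursion stops.
lvl values: 0, 1, 2, 3; the maximum is 3.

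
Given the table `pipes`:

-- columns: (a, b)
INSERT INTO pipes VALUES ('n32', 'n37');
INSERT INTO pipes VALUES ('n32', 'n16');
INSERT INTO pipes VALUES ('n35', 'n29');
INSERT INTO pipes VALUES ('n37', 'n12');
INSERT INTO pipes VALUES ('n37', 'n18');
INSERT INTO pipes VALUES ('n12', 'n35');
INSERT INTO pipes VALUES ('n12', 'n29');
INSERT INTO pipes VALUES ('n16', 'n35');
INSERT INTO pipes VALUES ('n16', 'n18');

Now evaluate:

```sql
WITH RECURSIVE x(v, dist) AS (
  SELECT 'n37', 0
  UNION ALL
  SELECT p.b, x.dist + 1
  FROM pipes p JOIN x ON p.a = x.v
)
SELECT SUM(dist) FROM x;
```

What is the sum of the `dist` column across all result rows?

9

Base: (n37, dist=0).
Iteration 1: edges from {n37} -> (n12, dist=1), (n18, dist=1).
Iteration 2: edges from {n12,n18} -> (n29, dist=2), (n35, dist=2).
Iteration 3: edges from {n29,n35} -> (n29, dist=3).
Iteration 4: no outgoing edges from {n29}; recursion stops.
SUM(dist) = 0 + 1 + 1 + 2 + 2 + 3 = 9.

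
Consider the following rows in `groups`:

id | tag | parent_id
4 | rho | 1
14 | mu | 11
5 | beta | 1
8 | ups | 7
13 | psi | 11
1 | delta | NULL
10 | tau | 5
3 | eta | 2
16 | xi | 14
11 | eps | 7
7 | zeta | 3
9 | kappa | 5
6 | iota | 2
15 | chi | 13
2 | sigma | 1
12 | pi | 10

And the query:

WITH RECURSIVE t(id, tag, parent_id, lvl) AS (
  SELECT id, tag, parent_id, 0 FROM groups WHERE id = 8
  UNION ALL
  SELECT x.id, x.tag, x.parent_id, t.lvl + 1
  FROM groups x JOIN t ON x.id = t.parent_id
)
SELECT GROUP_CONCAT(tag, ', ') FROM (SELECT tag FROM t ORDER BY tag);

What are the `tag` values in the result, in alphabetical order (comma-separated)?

Base: id=8 (ups), parent_id=7, lvl 0.
Iteration 1: join on id=7 -> zeta (id 7, parent_id=3, lvl 1).
Iteration 2: join on id=3 -> eta (id 3, parent_id=2, lvl 2).
Iteration 3: join on id=2 -> sigma (id 2, parent_id=1, lvl 3).
Iteration 4: join on id=1 -> delta (id 1, parent_id=NULL, lvl 4).
Iteration 5: parent_id is NULL; no match; recursion stops.

delta, eta, sigma, ups, zeta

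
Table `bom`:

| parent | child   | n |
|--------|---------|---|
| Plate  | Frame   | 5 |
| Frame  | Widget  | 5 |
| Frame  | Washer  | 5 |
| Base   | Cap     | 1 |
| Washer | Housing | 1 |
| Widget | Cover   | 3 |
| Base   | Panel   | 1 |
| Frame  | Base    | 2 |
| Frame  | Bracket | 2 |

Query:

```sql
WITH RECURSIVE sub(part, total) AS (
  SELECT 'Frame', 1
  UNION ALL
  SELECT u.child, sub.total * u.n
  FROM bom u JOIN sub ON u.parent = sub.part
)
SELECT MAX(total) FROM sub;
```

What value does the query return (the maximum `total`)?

Base: (Frame, total=1).
Iteration 1: components of {Frame} -> Base = 1*2 = 2, Bracket = 1*2 = 2, Washer = 1*5 = 5, Widget = 1*5 = 5.
Iteration 2: components of {Base,Bracket,Washer,Widget} -> Cap = 2*1 = 2, Cover = 5*3 = 15, Housing = 5*1 = 5, Panel = 2*1 = 2.
Iteration 3: no further components; recursion stops.
total values: 1, 2, 5, 2, 5, 5, 2, 2, 15; the maximum is 15.

15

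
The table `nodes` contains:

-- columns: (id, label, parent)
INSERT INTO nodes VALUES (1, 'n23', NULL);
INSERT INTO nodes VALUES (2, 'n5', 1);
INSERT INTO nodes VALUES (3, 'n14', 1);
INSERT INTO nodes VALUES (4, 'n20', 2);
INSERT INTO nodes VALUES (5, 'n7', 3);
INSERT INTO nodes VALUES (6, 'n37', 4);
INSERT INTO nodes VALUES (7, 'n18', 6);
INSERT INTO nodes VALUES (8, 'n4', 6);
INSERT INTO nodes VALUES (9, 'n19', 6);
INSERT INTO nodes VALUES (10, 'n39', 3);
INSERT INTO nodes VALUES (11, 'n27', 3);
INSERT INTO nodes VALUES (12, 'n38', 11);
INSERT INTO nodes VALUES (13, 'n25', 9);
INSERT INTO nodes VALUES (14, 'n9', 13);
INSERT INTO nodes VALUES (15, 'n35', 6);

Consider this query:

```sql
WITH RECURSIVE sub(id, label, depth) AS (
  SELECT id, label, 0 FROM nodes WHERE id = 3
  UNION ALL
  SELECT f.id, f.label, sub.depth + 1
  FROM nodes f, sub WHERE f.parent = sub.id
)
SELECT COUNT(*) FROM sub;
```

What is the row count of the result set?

Base: id=3 (n14) at depth 0.
Iteration 1: rows with parent in {3} -> n7 (id 5, depth 1), n39 (id 10, depth 1), n27 (id 11, depth 1).
Iteration 2: rows with parent in {5,10,11} -> n38 (id 12, depth 2).
Iteration 3: no rows with parent in {12}; recursion stops.
Total rows emitted: 5.

5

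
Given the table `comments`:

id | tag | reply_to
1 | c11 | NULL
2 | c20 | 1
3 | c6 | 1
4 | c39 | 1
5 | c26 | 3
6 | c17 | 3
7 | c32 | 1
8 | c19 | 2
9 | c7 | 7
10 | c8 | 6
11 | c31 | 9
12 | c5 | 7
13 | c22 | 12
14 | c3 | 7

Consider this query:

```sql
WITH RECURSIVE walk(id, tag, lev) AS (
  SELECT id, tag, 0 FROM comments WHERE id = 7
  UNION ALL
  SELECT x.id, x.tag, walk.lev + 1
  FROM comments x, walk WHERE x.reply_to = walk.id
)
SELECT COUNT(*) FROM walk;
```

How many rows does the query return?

6

Base: id=7 (c32) at lev 0.
Iteration 1: rows with reply_to in {7} -> c7 (id 9, lev 1), c5 (id 12, lev 1), c3 (id 14, lev 1).
Iteration 2: rows with reply_to in {9,12,14} -> c31 (id 11, lev 2), c22 (id 13, lev 2).
Iteration 3: no rows with reply_to in {11,13}; recursion stops.
Total rows emitted: 6.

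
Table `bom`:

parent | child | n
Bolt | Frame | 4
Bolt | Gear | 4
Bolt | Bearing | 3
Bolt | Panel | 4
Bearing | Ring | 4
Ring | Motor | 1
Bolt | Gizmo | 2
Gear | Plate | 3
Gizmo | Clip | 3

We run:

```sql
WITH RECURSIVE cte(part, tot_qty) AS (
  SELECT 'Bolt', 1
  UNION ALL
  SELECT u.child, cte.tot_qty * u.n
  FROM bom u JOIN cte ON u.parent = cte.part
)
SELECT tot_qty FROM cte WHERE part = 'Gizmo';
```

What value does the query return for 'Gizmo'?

2

Base: (Bolt, tot_qty=1).
Iteration 1: components of {Bolt} -> Bearing = 1*3 = 3, Frame = 1*4 = 4, Gear = 1*4 = 4, Gizmo = 1*2 = 2, Panel = 1*4 = 4.
Iteration 2: components of {Bearing,Frame,Gear,Gizmo,Panel} -> Clip = 2*3 = 6, Plate = 4*3 = 12, Ring = 3*4 = 12.
Iteration 3: components of {Clip,Plate,Ring} -> Motor = 12*1 = 12.
Iteration 4: no further components; recursion stops.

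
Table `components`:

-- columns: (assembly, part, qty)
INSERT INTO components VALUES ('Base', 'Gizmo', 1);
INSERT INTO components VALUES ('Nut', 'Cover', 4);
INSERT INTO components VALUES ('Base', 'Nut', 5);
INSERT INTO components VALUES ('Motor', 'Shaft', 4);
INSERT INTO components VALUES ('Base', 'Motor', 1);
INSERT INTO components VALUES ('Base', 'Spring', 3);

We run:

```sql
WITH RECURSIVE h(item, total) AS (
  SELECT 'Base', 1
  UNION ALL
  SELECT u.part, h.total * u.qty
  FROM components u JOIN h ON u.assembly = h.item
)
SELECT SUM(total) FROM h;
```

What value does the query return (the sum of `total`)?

35

Base: (Base, total=1).
Iteration 1: components of {Base} -> Gizmo = 1*1 = 1, Motor = 1*1 = 1, Nut = 1*5 = 5, Spring = 1*3 = 3.
Iteration 2: components of {Gizmo,Motor,Nut,Spring} -> Cover = 5*4 = 20, Shaft = 1*4 = 4.
Iteration 3: no further components; recursion stops.
SUM(total) = 1 + 1 + 3 + 1 + 5 + 4 + 20 = 35.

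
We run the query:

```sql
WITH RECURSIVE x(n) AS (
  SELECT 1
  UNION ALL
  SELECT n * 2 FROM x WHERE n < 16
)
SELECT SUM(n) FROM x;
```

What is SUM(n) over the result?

Base: n=1.
Iteration 1: 1 < 16 holds -> n = 1 * 2 = 2.
Iteration 2: 2 < 16 holds -> n = 2 * 2 = 4.
Iteration 3: 4 < 16 holds -> n = 4 * 2 = 8.
Iteration 4: 8 < 16 holds -> n = 8 * 2 = 16.
Iteration 5: 16 < 16 fails; recursion stops.
SUM(n) = 1 + 2 + 4 + 8 + 16 = 31.

31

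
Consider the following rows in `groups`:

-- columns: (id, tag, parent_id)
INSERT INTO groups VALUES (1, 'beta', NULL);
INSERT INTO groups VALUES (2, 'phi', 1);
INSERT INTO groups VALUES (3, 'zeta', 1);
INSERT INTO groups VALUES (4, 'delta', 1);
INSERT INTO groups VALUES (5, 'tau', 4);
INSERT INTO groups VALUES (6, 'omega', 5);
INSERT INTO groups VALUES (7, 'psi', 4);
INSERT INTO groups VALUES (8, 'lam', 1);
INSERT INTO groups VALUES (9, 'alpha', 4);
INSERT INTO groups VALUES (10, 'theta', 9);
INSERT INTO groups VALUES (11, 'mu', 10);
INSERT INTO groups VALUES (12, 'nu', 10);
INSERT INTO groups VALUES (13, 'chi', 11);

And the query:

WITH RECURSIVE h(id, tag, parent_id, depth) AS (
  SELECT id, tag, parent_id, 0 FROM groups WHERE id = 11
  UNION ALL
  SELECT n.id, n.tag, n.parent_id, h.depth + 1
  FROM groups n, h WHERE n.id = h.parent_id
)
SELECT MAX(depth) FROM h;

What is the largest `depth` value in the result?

Base: id=11 (mu), parent_id=10, depth 0.
Iteration 1: join on id=10 -> theta (id 10, parent_id=9, depth 1).
Iteration 2: join on id=9 -> alpha (id 9, parent_id=4, depth 2).
Iteration 3: join on id=4 -> delta (id 4, parent_id=1, depth 3).
Iteration 4: join on id=1 -> beta (id 1, parent_id=NULL, depth 4).
Iteration 5: parent_id is NULL; no match; recursion stops.
depth values: 0, 1, 2, 3, 4; the maximum is 4.

4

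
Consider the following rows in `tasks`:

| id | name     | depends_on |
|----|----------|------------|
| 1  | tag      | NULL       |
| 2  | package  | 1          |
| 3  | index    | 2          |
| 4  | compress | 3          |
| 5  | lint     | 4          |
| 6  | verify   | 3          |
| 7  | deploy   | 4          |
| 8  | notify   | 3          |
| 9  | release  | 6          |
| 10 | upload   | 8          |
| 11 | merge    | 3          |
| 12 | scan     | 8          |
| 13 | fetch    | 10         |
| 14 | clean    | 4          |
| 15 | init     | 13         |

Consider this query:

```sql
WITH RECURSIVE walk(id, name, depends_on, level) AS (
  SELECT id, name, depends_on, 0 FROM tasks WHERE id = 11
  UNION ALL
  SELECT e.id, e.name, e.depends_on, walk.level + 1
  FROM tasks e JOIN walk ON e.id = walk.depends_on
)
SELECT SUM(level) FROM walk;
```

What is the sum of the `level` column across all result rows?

6

Base: id=11 (merge), depends_on=3, level 0.
Iteration 1: join on id=3 -> index (id 3, depends_on=2, level 1).
Iteration 2: join on id=2 -> package (id 2, depends_on=1, level 2).
Iteration 3: join on id=1 -> tag (id 1, depends_on=NULL, level 3).
Iteration 4: depends_on is NULL; no match; recursion stops.
SUM(level) = 0 + 1 + 2 + 3 = 6.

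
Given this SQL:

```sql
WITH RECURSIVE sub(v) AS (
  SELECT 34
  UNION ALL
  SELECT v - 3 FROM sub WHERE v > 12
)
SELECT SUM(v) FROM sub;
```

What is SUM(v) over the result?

198

Base: v=34.
Iteration 1: 34 > 12 holds -> v = 34 - 3 = 31.
Iteration 2: 31 > 12 holds -> v = 31 - 3 = 28.
Iteration 3: 28 > 12 holds -> v = 28 - 3 = 25.
Iteration 4: 25 > 12 holds -> v = 25 - 3 = 22.
Iteration 5: 22 > 12 holds -> v = 22 - 3 = 19.
Iteration 6: 19 > 12 holds -> v = 19 - 3 = 16.
Iteration 7: 16 > 12 holds -> v = 16 - 3 = 13.
Iteration 8: 13 > 12 holds -> v = 13 - 3 = 10.
Iteration 9: 10 > 12 fails; recursion stops.
SUM(v) = 34 + 31 + 28 + 25 + 22 + 19 + 16 + 13 + 10 = 198.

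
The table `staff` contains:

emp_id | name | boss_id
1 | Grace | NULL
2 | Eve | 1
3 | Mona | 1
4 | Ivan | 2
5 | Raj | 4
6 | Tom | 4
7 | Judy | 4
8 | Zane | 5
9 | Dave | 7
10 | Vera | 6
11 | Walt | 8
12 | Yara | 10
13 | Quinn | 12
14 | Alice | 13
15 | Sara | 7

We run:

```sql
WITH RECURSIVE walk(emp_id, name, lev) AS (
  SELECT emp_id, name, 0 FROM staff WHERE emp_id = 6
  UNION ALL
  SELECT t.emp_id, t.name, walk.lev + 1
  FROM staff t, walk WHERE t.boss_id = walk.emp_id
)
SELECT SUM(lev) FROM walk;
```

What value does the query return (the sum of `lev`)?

Base: emp_id=6 (Tom) at lev 0.
Iteration 1: rows with boss_id in {6} -> Vera (id 10, lev 1).
Iteration 2: rows with boss_id in {10} -> Yara (id 12, lev 2).
Iteration 3: rows with boss_id in {12} -> Quinn (id 13, lev 3).
Iteration 4: rows with boss_id in {13} -> Alice (id 14, lev 4).
Iteration 5: no rows with boss_id in {14}; recursion stops.
SUM(lev) = 0 + 1 + 2 + 3 + 4 = 10.

10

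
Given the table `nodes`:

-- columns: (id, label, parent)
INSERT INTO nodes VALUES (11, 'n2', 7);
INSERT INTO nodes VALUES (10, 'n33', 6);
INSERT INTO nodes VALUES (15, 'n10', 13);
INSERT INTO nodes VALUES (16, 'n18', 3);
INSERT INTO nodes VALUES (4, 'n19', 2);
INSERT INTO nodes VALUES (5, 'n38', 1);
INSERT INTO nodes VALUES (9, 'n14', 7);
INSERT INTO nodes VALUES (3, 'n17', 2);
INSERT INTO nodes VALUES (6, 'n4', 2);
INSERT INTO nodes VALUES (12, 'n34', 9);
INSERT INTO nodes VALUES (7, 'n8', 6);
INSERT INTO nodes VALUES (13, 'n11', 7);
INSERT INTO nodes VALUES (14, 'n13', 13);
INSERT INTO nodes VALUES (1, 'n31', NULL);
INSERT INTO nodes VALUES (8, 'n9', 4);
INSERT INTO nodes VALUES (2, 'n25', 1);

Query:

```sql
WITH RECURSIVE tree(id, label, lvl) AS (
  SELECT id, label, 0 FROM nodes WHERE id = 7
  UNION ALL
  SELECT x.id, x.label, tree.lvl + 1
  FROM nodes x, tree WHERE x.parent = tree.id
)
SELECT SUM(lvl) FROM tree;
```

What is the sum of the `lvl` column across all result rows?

9

Base: id=7 (n8) at lvl 0.
Iteration 1: rows with parent in {7} -> n14 (id 9, lvl 1), n2 (id 11, lvl 1), n11 (id 13, lvl 1).
Iteration 2: rows with parent in {9,11,13} -> n34 (id 12, lvl 2), n13 (id 14, lvl 2), n10 (id 15, lvl 2).
Iteration 3: no rows with parent in {12,14,15}; recursion stops.
SUM(lvl) = 0 + 1 + 1 + 1 + 2 + 2 + 2 = 9.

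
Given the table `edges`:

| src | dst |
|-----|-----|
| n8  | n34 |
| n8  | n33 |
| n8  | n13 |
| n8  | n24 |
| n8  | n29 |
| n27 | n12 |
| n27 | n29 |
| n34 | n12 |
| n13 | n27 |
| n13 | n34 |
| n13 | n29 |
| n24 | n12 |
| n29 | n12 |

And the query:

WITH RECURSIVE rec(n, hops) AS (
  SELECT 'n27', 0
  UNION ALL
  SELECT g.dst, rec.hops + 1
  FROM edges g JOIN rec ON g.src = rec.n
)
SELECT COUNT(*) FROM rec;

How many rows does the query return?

4

Base: (n27, hops=0).
Iteration 1: edges from {n27} -> (n12, hops=1), (n29, hops=1).
Iteration 2: edges from {n12,n29} -> (n12, hops=2).
Iteration 3: no outgoing edges from {n12}; recursion stops.
Total rows emitted: 4.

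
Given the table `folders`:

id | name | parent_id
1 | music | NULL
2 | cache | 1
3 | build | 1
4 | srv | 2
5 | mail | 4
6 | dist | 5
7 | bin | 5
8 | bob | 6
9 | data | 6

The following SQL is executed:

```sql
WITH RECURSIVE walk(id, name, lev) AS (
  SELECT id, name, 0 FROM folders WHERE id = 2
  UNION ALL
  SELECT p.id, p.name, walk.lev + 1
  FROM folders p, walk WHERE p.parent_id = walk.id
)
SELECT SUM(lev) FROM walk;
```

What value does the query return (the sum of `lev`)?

17

Base: id=2 (cache) at lev 0.
Iteration 1: rows with parent_id in {2} -> srv (id 4, lev 1).
Iteration 2: rows with parent_id in {4} -> mail (id 5, lev 2).
Iteration 3: rows with parent_id in {5} -> dist (id 6, lev 3), bin (id 7, lev 3).
Iteration 4: rows with parent_id in {6,7} -> bob (id 8, lev 4), data (id 9, lev 4).
Iteration 5: no rows with parent_id in {8,9}; recursion stops.
SUM(lev) = 0 + 1 + 2 + 3 + 3 + 4 + 4 = 17.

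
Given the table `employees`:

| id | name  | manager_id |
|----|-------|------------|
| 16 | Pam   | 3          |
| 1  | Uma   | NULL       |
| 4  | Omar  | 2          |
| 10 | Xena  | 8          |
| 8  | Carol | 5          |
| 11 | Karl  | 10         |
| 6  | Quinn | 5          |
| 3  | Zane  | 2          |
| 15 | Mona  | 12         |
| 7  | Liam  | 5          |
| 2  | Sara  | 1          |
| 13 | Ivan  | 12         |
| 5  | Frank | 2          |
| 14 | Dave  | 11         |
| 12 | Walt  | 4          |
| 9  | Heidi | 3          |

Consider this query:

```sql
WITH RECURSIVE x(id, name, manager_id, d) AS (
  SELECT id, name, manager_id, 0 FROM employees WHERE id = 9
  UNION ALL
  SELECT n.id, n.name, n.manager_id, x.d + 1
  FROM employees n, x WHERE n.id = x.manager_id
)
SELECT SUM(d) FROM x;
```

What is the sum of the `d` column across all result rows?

Base: id=9 (Heidi), manager_id=3, d 0.
Iteration 1: join on id=3 -> Zane (id 3, manager_id=2, d 1).
Iteration 2: join on id=2 -> Sara (id 2, manager_id=1, d 2).
Iteration 3: join on id=1 -> Uma (id 1, manager_id=NULL, d 3).
Iteration 4: manager_id is NULL; no match; recursion stops.
SUM(d) = 0 + 1 + 2 + 3 = 6.

6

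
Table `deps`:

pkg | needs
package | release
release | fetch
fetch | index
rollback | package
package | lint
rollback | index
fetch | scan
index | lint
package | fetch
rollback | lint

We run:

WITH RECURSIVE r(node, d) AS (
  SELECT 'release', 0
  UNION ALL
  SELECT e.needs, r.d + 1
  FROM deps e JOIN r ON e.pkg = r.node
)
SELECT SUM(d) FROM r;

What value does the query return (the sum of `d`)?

8

Base: (release, d=0).
Iteration 1: edges from {release} -> (fetch, d=1).
Iteration 2: edges from {fetch} -> (index, d=2), (scan, d=2).
Iteration 3: edges from {index,scan} -> (lint, d=3).
Iteration 4: no outgoing edges from {lint}; recursion stops.
SUM(d) = 0 + 1 + 2 + 2 + 3 = 8.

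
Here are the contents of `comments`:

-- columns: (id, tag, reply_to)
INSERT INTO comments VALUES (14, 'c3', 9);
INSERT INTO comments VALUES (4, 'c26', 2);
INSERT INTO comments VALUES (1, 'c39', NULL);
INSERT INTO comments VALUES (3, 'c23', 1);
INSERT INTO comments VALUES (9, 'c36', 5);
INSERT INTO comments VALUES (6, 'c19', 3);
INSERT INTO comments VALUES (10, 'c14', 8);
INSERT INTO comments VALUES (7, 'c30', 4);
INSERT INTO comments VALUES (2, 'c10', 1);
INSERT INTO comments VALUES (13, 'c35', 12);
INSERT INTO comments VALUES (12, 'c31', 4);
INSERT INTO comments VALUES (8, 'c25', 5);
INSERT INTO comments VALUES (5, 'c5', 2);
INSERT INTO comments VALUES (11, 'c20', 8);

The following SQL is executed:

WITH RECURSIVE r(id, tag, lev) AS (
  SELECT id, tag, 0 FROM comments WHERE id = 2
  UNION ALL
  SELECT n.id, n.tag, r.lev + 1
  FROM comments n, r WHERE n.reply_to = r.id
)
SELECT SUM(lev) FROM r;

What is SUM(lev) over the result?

22

Base: id=2 (c10) at lev 0.
Iteration 1: rows with reply_to in {2} -> c26 (id 4, lev 1), c5 (id 5, lev 1).
Iteration 2: rows with reply_to in {4,5} -> c30 (id 7, lev 2), c25 (id 8, lev 2), c36 (id 9, lev 2), c31 (id 12, lev 2).
Iteration 3: rows with reply_to in {7,8,9,12} -> c14 (id 10, lev 3), c20 (id 11, lev 3), c35 (id 13, lev 3), c3 (id 14, lev 3).
Iteration 4: no rows with reply_to in {10,11,13,14}; recursion stops.
SUM(lev) = 0 + 1 + 1 + 2 + 2 + 2 + 2 + 3 + 3 + 3 + 3 = 22.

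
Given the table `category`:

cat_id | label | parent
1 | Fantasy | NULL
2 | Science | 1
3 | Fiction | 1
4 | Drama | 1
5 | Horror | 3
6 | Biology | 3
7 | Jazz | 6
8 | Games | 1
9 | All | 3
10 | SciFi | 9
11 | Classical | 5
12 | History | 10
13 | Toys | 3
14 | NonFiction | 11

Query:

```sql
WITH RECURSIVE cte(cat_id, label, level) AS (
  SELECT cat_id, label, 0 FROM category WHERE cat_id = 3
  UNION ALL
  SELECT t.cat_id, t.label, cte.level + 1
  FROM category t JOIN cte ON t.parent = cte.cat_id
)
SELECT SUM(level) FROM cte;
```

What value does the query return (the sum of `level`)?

16

Base: cat_id=3 (Fiction) at level 0.
Iteration 1: rows with parent in {3} -> Horror (id 5, level 1), Biology (id 6, level 1), All (id 9, level 1), Toys (id 13, level 1).
Iteration 2: rows with parent in {5,6,9,13} -> Jazz (id 7, level 2), SciFi (id 10, level 2), Classical (id 11, level 2).
Iteration 3: rows with parent in {7,10,11} -> History (id 12, level 3), NonFiction (id 14, level 3).
Iteration 4: no rows with parent in {12,14}; recursion stops.
SUM(level) = 0 + 1 + 1 + 1 + 1 + 2 + 2 + 2 + 3 + 3 = 16.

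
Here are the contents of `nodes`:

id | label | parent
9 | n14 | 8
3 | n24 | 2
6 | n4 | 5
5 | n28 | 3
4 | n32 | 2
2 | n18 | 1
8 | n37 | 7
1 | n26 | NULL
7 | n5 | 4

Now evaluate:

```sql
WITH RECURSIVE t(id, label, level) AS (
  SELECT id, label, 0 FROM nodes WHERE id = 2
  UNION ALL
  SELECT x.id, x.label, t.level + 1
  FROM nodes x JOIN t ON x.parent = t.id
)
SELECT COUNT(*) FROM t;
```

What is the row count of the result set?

8

Base: id=2 (n18) at level 0.
Iteration 1: rows with parent in {2} -> n24 (id 3, level 1), n32 (id 4, level 1).
Iteration 2: rows with parent in {3,4} -> n28 (id 5, level 2), n5 (id 7, level 2).
Iteration 3: rows with parent in {5,7} -> n4 (id 6, level 3), n37 (id 8, level 3).
Iteration 4: rows with parent in {6,8} -> n14 (id 9, level 4).
Iteration 5: no rows with parent in {9}; recursion stops.
Total rows emitted: 8.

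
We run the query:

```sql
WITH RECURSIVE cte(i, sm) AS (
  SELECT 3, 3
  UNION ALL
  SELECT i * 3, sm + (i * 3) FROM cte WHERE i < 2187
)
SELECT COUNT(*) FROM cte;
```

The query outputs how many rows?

7

Base: i=3, sm=3.
Iteration 1: 3 < 2187 holds -> i = 3 * 3 = 9, sm = 3 + 9 = 12.
Iteration 2: 9 < 2187 holds -> i = 9 * 3 = 27, sm = 12 + 27 = 39.
Iteration 3: 27 < 2187 holds -> i = 27 * 3 = 81, sm = 39 + 81 = 120.
Iteration 4: 81 < 2187 holds -> i = 81 * 3 = 243, sm = 120 + 243 = 363.
Iteration 5: 243 < 2187 holds -> i = 243 * 3 = 729, sm = 363 + 729 = 1092.
Iteration 6: 729 < 2187 holds -> i = 729 * 3 = 2187, sm = 1092 + 2187 = 3279.
Iteration 7: 2187 < 2187 fails; recursion stops.
Total rows emitted: 7.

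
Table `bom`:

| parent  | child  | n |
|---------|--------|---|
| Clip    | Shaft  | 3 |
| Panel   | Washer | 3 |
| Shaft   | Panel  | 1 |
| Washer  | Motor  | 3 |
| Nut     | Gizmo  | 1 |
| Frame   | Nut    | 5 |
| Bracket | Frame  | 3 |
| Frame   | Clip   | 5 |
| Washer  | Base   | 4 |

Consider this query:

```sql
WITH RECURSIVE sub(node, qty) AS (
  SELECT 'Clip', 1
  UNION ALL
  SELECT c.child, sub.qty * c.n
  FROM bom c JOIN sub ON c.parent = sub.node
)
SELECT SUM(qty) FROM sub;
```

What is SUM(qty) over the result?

Base: (Clip, qty=1).
Iteration 1: components of {Clip} -> Shaft = 1*3 = 3.
Iteration 2: components of {Shaft} -> Panel = 3*1 = 3.
Iteration 3: components of {Panel} -> Washer = 3*3 = 9.
Iteration 4: components of {Washer} -> Base = 9*4 = 36, Motor = 9*3 = 27.
Iteration 5: no further components; recursion stops.
SUM(qty) = 1 + 3 + 3 + 9 + 36 + 27 = 79.

79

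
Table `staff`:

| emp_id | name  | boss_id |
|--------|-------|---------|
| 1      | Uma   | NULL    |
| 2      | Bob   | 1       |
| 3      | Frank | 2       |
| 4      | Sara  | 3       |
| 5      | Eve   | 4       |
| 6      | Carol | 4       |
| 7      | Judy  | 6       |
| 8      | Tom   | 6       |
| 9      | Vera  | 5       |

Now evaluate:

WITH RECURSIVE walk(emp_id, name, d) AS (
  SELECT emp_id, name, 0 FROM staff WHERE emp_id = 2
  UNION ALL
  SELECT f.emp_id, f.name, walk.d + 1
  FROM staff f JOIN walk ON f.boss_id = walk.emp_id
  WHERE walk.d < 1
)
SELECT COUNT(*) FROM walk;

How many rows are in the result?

2

Base: emp_id=2 (Bob) at d 0.
Iteration 1: rows with boss_id in {2} -> Frank (id 3, d 1).
Iteration 2: d < 1 fails for all current rows; recursion stops.
Total rows emitted: 2.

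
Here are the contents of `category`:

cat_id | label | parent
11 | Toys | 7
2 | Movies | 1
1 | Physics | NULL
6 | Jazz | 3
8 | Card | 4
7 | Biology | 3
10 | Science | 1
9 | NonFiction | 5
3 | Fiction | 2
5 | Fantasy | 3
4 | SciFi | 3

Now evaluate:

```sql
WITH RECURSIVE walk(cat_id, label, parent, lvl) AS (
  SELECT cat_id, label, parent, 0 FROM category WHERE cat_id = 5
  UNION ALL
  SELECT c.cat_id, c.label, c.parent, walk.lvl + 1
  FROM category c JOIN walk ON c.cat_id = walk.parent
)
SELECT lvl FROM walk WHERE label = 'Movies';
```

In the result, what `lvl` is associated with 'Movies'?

2

Base: cat_id=5 (Fantasy), parent=3, lvl 0.
Iteration 1: join on cat_id=3 -> Fiction (id 3, parent=2, lvl 1).
Iteration 2: join on cat_id=2 -> Movies (id 2, parent=1, lvl 2).
Iteration 3: join on cat_id=1 -> Physics (id 1, parent=NULL, lvl 3).
Iteration 4: parent is NULL; no match; recursion stops.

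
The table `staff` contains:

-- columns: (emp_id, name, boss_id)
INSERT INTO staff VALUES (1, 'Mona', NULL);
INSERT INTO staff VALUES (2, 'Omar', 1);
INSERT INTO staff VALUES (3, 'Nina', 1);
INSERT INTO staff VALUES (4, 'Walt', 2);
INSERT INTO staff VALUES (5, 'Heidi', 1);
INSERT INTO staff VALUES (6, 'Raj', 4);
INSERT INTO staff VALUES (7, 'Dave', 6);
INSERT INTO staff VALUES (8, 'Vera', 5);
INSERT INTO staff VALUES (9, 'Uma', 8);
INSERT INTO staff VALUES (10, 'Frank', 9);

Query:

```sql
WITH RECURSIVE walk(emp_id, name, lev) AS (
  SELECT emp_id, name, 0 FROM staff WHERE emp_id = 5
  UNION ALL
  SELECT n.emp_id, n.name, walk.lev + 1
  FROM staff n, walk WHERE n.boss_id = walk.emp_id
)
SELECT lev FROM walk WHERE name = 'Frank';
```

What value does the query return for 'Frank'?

3

Base: emp_id=5 (Heidi) at lev 0.
Iteration 1: rows with boss_id in {5} -> Vera (id 8, lev 1).
Iteration 2: rows with boss_id in {8} -> Uma (id 9, lev 2).
Iteration 3: rows with boss_id in {9} -> Frank (id 10, lev 3).
Iteration 4: no rows with boss_id in {10}; recursion stops.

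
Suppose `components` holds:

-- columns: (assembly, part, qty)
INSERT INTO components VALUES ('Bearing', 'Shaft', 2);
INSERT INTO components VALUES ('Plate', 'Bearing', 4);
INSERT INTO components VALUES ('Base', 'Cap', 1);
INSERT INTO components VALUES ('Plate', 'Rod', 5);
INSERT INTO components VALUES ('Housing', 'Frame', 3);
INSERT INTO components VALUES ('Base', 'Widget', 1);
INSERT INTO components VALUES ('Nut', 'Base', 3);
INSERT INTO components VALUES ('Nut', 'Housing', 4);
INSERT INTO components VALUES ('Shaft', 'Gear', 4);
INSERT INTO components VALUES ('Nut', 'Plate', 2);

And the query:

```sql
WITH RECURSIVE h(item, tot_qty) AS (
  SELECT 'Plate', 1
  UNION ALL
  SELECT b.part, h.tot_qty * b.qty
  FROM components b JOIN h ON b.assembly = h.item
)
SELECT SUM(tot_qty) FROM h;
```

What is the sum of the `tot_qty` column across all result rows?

Base: (Plate, tot_qty=1).
Iteration 1: components of {Plate} -> Bearing = 1*4 = 4, Rod = 1*5 = 5.
Iteration 2: components of {Bearing,Rod} -> Shaft = 4*2 = 8.
Iteration 3: components of {Shaft} -> Gear = 8*4 = 32.
Iteration 4: no further components; recursion stops.
SUM(tot_qty) = 1 + 4 + 5 + 8 + 32 = 50.

50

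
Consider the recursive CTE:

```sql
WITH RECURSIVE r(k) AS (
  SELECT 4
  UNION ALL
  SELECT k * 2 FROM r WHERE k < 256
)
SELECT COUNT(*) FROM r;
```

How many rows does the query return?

Base: k=4.
Iteration 1: 4 < 256 holds -> k = 4 * 2 = 8.
Iteration 2: 8 < 256 holds -> k = 8 * 2 = 16.
Iteration 3: 16 < 256 holds -> k = 16 * 2 = 32.
Iteration 4: 32 < 256 holds -> k = 32 * 2 = 64.
Iteration 5: 64 < 256 holds -> k = 64 * 2 = 128.
Iteration 6: 128 < 256 holds -> k = 128 * 2 = 256.
Iteration 7: 256 < 256 fails; recursion stops.
Total rows emitted: 7.

7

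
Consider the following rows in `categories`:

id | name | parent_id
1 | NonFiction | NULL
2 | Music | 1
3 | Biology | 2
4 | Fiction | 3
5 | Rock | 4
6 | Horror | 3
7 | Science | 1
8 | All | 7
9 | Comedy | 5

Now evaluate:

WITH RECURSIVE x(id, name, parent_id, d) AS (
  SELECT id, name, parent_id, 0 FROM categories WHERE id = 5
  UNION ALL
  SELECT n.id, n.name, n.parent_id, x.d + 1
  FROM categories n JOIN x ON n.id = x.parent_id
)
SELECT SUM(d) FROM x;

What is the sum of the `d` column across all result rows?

10

Base: id=5 (Rock), parent_id=4, d 0.
Iteration 1: join on id=4 -> Fiction (id 4, parent_id=3, d 1).
Iteration 2: join on id=3 -> Biology (id 3, parent_id=2, d 2).
Iteration 3: join on id=2 -> Music (id 2, parent_id=1, d 3).
Iteration 4: join on id=1 -> NonFiction (id 1, parent_id=NULL, d 4).
Iteration 5: parent_id is NULL; no match; recursion stops.
SUM(d) = 0 + 1 + 2 + 3 + 4 = 10.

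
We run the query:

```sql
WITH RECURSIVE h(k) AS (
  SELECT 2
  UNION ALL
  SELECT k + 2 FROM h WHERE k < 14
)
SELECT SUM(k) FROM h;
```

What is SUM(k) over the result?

Base: k=2.
Iteration 1: 2 < 14 holds -> k = 2 + 2 = 4.
Iteration 2: 4 < 14 holds -> k = 4 + 2 = 6.
Iteration 3: 6 < 14 holds -> k = 6 + 2 = 8.
Iteration 4: 8 < 14 holds -> k = 8 + 2 = 10.
Iteration 5: 10 < 14 holds -> k = 10 + 2 = 12.
Iteration 6: 12 < 14 holds -> k = 12 + 2 = 14.
Iteration 7: 14 < 14 fails; recursion stops.
SUM(k) = 2 + 4 + 6 + 8 + 10 + 12 + 14 = 56.

56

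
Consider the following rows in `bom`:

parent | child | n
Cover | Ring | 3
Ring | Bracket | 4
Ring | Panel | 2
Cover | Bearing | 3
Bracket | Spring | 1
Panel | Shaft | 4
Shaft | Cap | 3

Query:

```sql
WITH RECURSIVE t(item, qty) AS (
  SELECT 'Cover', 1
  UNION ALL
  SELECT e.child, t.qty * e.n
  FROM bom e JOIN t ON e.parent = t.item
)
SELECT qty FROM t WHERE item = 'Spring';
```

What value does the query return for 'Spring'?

12

Base: (Cover, qty=1).
Iteration 1: components of {Cover} -> Bearing = 1*3 = 3, Ring = 1*3 = 3.
Iteration 2: components of {Bearing,Ring} -> Bracket = 3*4 = 12, Panel = 3*2 = 6.
Iteration 3: components of {Bracket,Panel} -> Shaft = 6*4 = 24, Spring = 12*1 = 12.
Iteration 4: components of {Shaft,Spring} -> Cap = 24*3 = 72.
Iteration 5: no further components; recursion stops.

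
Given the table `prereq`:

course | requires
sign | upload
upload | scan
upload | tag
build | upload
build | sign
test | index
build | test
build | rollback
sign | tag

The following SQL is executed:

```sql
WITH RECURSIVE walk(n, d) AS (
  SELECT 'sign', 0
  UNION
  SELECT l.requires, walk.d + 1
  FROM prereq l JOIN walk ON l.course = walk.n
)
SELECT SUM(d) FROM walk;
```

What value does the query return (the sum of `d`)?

6

Base: (sign, d=0).
Iteration 1: edges from {sign} -> (tag, d=1), (upload, d=1).
Iteration 2: edges from {tag,upload} -> (scan, d=2), (tag, d=2).
Iteration 3: no outgoing edges from {scan,tag}; recursion stops.
SUM(d) = 0 + 1 + 1 + 2 + 2 = 6.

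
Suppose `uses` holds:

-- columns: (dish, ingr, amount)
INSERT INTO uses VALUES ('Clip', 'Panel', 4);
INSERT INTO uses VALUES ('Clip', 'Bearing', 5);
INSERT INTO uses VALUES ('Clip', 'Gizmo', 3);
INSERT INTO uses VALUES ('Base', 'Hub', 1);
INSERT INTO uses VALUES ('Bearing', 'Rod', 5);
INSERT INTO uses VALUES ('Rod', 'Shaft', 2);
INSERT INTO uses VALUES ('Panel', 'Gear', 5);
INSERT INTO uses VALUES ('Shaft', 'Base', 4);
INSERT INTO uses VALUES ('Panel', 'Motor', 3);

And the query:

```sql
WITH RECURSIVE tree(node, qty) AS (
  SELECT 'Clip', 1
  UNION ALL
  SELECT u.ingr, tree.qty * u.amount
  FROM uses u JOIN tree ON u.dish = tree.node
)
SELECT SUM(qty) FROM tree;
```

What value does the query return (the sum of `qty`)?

520

Base: (Clip, qty=1).
Iteration 1: components of {Clip} -> Bearing = 1*5 = 5, Gizmo = 1*3 = 3, Panel = 1*4 = 4.
Iteration 2: components of {Bearing,Gizmo,Panel} -> Gear = 4*5 = 20, Motor = 4*3 = 12, Rod = 5*5 = 25.
Iteration 3: components of {Gear,Motor,Rod} -> Shaft = 25*2 = 50.
Iteration 4: components of {Shaft} -> Base = 50*4 = 200.
Iteration 5: components of {Base} -> Hub = 200*1 = 200.
Iteration 6: no further components; recursion stops.
SUM(qty) = 1 + 4 + 5 + 3 + 20 + 12 + 25 + 50 + 200 + 200 = 520.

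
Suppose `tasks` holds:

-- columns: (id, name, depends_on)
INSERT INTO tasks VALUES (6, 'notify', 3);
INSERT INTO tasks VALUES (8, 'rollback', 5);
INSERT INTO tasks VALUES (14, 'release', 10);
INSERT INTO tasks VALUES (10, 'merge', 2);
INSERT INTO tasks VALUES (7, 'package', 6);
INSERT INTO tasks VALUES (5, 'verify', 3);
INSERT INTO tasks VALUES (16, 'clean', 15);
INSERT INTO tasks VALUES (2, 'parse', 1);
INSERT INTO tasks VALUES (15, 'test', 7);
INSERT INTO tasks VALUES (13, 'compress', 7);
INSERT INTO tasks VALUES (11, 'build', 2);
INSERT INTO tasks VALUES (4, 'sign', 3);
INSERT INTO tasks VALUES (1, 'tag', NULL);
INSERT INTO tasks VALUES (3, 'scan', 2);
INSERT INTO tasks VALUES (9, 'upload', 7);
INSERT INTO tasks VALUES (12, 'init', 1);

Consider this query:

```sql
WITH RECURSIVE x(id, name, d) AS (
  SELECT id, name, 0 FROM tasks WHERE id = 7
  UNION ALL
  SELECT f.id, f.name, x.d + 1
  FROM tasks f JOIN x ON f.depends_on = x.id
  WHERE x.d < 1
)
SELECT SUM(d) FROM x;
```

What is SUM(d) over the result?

3

Base: id=7 (package) at d 0.
Iteration 1: rows with depends_on in {7} -> upload (id 9, d 1), compress (id 13, d 1), test (id 15, d 1).
Iteration 2: d < 1 fails for all current rows; recursion stops.
SUM(d) = 0 + 1 + 1 + 1 = 3.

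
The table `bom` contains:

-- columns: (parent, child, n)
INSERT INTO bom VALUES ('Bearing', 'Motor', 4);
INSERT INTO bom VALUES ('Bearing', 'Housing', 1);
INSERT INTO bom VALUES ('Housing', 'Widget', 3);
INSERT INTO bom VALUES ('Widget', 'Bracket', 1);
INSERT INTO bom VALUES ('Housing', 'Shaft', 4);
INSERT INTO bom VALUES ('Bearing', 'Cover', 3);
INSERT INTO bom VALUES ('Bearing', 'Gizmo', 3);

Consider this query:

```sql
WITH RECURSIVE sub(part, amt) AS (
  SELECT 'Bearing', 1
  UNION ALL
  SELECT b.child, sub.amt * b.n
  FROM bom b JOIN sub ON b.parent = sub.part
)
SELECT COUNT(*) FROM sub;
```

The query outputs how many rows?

8

Base: (Bearing, amt=1).
Iteration 1: components of {Bearing} -> Cover = 1*3 = 3, Gizmo = 1*3 = 3, Housing = 1*1 = 1, Motor = 1*4 = 4.
Iteration 2: components of {Cover,Gizmo,Housing,Motor} -> Shaft = 1*4 = 4, Widget = 1*3 = 3.
Iteration 3: components of {Shaft,Widget} -> Bracket = 3*1 = 3.
Iteration 4: no further components; recursion stops.
Total rows emitted: 8.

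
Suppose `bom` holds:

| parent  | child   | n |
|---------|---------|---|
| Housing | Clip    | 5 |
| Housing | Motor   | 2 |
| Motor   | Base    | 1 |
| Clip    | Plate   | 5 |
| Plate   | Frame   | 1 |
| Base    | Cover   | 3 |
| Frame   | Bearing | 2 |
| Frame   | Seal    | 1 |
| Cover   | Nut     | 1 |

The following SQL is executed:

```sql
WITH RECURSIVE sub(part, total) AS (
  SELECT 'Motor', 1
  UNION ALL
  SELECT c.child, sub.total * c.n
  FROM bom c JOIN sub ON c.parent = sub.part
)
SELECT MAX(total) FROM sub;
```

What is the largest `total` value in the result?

Base: (Motor, total=1).
Iteration 1: components of {Motor} -> Base = 1*1 = 1.
Iteration 2: components of {Base} -> Cover = 1*3 = 3.
Iteration 3: components of {Cover} -> Nut = 3*1 = 3.
Iteration 4: no further components; recursion stops.
total values: 1, 1, 3, 3; the maximum is 3.

3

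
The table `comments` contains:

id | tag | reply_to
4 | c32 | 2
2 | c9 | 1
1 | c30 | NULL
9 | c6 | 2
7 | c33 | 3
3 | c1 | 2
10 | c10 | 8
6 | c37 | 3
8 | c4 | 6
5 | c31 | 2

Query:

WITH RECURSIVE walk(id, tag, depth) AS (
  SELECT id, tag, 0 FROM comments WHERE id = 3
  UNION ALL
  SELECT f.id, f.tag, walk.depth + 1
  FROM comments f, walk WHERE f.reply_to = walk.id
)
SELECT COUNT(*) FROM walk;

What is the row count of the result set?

5

Base: id=3 (c1) at depth 0.
Iteration 1: rows with reply_to in {3} -> c37 (id 6, depth 1), c33 (id 7, depth 1).
Iteration 2: rows with reply_to in {6,7} -> c4 (id 8, depth 2).
Iteration 3: rows with reply_to in {8} -> c10 (id 10, depth 3).
Iteration 4: no rows with reply_to in {10}; recursion stops.
Total rows emitted: 5.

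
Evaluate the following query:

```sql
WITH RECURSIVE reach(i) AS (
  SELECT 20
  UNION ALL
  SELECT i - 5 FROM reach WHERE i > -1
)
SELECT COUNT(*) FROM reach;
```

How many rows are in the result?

6

Base: i=20.
Iteration 1: 20 > -1 holds -> i = 20 - 5 = 15.
Iteration 2: 15 > -1 holds -> i = 15 - 5 = 10.
Iteration 3: 10 > -1 holds -> i = 10 - 5 = 5.
Iteration 4: 5 > -1 holds -> i = 5 - 5 = 0.
Iteration 5: 0 > -1 holds -> i = 0 - 5 = -5.
Iteration 6: -5 > -1 fails; recursion stops.
Total rows emitted: 6.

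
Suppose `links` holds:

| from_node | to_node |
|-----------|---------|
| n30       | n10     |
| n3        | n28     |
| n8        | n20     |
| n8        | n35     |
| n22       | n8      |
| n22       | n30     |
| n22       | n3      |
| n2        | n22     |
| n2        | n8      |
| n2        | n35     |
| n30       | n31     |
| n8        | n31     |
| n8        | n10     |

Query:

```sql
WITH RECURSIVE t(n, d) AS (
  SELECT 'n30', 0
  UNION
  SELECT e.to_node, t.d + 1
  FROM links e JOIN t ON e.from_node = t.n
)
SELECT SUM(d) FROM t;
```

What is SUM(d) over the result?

Base: (n30, d=0).
Iteration 1: edges from {n30} -> (n10, d=1), (n31, d=1).
Iteration 2: no outgoing edges from {n10,n31}; recursion stops.
SUM(d) = 0 + 1 + 1 = 2.

2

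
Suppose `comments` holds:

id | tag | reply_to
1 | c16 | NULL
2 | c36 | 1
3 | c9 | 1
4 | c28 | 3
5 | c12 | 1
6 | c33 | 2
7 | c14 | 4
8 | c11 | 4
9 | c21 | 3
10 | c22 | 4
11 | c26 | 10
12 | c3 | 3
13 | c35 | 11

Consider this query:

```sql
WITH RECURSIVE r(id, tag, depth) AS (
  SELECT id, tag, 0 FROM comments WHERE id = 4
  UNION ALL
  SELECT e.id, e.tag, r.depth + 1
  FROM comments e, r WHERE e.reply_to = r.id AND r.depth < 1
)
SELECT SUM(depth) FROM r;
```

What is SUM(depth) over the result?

Base: id=4 (c28) at depth 0.
Iteration 1: rows with reply_to in {4} -> c14 (id 7, depth 1), c11 (id 8, depth 1), c22 (id 10, depth 1).
Iteration 2: depth < 1 fails for all current rows; recursion stops.
SUM(depth) = 0 + 1 + 1 + 1 = 3.

3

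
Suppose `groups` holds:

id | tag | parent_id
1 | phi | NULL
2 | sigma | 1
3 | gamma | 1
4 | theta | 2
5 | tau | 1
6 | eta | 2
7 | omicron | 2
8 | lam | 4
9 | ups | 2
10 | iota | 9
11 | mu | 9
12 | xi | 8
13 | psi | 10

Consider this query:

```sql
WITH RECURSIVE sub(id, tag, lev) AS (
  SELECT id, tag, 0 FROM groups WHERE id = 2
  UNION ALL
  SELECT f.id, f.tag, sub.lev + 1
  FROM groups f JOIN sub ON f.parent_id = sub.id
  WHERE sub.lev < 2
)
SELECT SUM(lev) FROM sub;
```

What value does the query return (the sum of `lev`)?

Base: id=2 (sigma) at lev 0.
Iteration 1: rows with parent_id in {2} -> theta (id 4, lev 1), eta (id 6, lev 1), omicron (id 7, lev 1), ups (id 9, lev 1).
Iteration 2: rows with parent_id in {4,6,7,9} -> lam (id 8, lev 2), iota (id 10, lev 2), mu (id 11, lev 2).
Iteration 3: lev < 2 fails for all current rows; recursion stops.
SUM(lev) = 0 + 1 + 1 + 1 + 1 + 2 + 2 + 2 = 10.

10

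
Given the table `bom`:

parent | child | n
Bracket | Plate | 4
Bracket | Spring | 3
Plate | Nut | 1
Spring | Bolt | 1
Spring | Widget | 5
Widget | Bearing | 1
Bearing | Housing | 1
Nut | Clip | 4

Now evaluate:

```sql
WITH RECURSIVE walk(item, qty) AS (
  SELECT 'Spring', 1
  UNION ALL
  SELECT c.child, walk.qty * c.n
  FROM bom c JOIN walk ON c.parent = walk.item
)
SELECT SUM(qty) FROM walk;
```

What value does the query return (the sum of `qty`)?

Base: (Spring, qty=1).
Iteration 1: components of {Spring} -> Bolt = 1*1 = 1, Widget = 1*5 = 5.
Iteration 2: components of {Bolt,Widget} -> Bearing = 5*1 = 5.
Iteration 3: components of {Bearing} -> Housing = 5*1 = 5.
Iteration 4: no further components; recursion stops.
SUM(qty) = 1 + 1 + 5 + 5 + 5 = 17.

17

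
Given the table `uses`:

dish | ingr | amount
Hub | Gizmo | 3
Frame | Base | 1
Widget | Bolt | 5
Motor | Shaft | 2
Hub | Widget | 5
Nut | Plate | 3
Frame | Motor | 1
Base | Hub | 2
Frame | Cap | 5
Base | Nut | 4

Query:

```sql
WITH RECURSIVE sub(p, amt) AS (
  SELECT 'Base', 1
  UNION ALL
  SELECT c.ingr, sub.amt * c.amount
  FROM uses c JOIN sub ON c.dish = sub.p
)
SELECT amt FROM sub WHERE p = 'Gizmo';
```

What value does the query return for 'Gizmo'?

6

Base: (Base, amt=1).
Iteration 1: components of {Base} -> Hub = 1*2 = 2, Nut = 1*4 = 4.
Iteration 2: components of {Hub,Nut} -> Gizmo = 2*3 = 6, Plate = 4*3 = 12, Widget = 2*5 = 10.
Iteration 3: components of {Gizmo,Plate,Widget} -> Bolt = 10*5 = 50.
Iteration 4: no further components; recursion stops.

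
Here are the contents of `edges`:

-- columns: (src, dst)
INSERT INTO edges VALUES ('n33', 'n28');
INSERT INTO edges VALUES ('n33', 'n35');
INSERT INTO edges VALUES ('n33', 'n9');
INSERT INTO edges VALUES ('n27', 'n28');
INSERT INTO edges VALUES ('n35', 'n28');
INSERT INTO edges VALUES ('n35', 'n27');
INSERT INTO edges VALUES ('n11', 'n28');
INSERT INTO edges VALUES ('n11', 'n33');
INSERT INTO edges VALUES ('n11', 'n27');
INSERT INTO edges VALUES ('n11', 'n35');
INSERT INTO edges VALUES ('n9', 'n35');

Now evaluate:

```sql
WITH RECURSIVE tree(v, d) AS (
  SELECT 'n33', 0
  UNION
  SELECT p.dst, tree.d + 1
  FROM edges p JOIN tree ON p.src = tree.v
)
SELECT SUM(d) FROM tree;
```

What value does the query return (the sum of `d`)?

Base: (n33, d=0).
Iteration 1: edges from {n33} -> (n28, d=1), (n35, d=1), (n9, d=1).
Iteration 2: edges from {n28,n35,n9} -> (n27, d=2), (n28, d=2), (n35, d=2).
Iteration 3: edges from {n27,n28,n35} -> (n27, d=3), (n28, d=3). [UNION drops 1 duplicate row(s)]
Iteration 4: edges from {n27,n28} -> (n28, d=4).
Iteration 5: no outgoing edges from {n28}; recursion stops.
SUM(d) = 0 + 1 + 1 + 1 + 2 + 2 + 2 + 3 + 3 + 4 = 19.

19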